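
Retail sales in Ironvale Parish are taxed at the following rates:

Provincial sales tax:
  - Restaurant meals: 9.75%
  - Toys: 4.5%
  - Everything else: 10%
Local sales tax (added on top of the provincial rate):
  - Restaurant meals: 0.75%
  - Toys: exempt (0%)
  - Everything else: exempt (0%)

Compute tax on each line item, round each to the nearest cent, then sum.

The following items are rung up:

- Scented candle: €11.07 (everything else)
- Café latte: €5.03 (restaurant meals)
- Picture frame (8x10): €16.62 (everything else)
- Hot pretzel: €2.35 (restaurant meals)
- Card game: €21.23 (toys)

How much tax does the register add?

Scented candle €11.07: everything else → 10% + 0% local = 10% → €1.11
Café latte €5.03: restaurant meals → 9.75% + 0.75% local = 10.5% → €0.53
Picture frame (8x10) €16.62: everything else → 10% + 0% local = 10% → €1.66
Hot pretzel €2.35: restaurant meals → 9.75% + 0.75% local = 10.5% → €0.25
Card game €21.23: toys → 4.5% + 0% local = 4.5% → €0.96
Total tax = €1.11 + €0.53 + €1.66 + €0.25 + €0.96 = €4.51

€4.51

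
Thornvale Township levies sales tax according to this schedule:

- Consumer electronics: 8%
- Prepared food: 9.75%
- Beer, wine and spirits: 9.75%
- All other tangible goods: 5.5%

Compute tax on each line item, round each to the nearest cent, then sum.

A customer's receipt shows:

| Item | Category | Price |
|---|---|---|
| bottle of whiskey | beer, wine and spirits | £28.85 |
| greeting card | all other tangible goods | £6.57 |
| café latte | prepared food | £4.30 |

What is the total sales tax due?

£3.59

Bottle of whiskey £28.85: beer, wine and spirits → 9.75% → £2.81
Greeting card £6.57: all other tangible goods → 5.5% → £0.36
Café latte £4.30: prepared food → 9.75% → £0.42
Total tax = £2.81 + £0.36 + £0.42 = £3.59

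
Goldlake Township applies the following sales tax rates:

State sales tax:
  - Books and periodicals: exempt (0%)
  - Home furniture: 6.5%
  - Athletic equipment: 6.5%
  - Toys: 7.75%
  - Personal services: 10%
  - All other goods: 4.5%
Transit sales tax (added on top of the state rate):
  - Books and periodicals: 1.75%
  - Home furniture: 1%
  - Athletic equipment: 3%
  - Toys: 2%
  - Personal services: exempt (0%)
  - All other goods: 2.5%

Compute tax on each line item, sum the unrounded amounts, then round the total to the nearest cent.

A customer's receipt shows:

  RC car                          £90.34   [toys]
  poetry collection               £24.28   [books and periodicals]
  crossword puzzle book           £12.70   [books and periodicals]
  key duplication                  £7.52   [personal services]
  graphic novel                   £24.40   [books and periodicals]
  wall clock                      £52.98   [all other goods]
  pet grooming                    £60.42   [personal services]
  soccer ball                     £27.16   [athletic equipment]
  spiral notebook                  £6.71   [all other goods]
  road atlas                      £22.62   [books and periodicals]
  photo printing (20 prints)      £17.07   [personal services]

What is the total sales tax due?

£25.54

RC car £90.34: toys → 7.75% + 2% transit = 9.75% → £8.80815
Poetry collection £24.28: books and periodicals → 0% + 1.75% transit = 1.75% → £0.4249
Crossword puzzle book £12.70: books and periodicals → 0% + 1.75% transit = 1.75% → £0.22225
Key duplication £7.52: personal services → 10% + 0% transit = 10% → £0.752
Graphic novel £24.40: books and periodicals → 0% + 1.75% transit = 1.75% → £0.427
Wall clock £52.98: all other goods → 4.5% + 2.5% transit = 7% → £3.7086
Pet grooming £60.42: personal services → 10% + 0% transit = 10% → £6.042
Soccer ball £27.16: athletic equipment → 6.5% + 3% transit = 9.5% → £2.5802
Spiral notebook £6.71: all other goods → 4.5% + 2.5% transit = 7% → £0.4697
Road atlas £22.62: books and periodicals → 0% + 1.75% transit = 1.75% → £0.39585
Photo printing (20 prints) £17.07: personal services → 10% + 0% transit = 10% → £1.707
Unrounded tax sum = £25.53765 → £25.54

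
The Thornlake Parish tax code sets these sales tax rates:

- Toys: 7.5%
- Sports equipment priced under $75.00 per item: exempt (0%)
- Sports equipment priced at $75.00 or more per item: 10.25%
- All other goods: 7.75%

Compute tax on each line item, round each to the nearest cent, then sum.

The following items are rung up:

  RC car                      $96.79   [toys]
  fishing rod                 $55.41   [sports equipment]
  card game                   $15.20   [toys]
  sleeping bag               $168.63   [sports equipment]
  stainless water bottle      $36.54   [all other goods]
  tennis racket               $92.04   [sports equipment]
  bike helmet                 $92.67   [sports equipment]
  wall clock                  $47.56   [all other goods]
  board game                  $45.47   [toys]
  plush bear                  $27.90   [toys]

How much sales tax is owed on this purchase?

$56.63

RC car $96.79: toys → 7.5% → $7.26
Fishing rod $55.41: sports equipment, under $75.00 → 0% → $0.00
Card game $15.20: toys → 7.5% → $1.14
Sleeping bag $168.63: sports equipment, $75.00 or more → 10.25% → $17.28
Stainless water bottle $36.54: all other goods → 7.75% → $2.83
Tennis racket $92.04: sports equipment, $75.00 or more → 10.25% → $9.43
Bike helmet $92.67: sports equipment, $75.00 or more → 10.25% → $9.50
Wall clock $47.56: all other goods → 7.75% → $3.69
Board game $45.47: toys → 7.5% → $3.41
Plush bear $27.90: toys → 7.5% → $2.09
Total tax = $7.26 + $1.14 + $17.28 + $2.83 + $9.43 + $9.50 + $3.69 + $3.41 + $2.09 = $56.63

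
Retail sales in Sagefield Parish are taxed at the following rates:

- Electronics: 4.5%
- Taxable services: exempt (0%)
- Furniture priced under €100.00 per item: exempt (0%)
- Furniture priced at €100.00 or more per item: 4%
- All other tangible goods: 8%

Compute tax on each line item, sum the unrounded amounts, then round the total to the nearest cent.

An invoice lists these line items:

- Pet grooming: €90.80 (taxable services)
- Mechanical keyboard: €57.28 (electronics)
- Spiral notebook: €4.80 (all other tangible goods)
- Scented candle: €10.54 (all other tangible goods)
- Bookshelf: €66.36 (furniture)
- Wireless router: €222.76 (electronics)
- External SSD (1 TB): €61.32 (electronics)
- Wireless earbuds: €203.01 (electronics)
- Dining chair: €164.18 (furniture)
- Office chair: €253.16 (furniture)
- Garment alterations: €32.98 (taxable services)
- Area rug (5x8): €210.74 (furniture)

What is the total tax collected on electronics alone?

Mechanical keyboard €57.28: electronics → 4.5% → €2.5776
Wireless router €222.76: electronics → 4.5% → €10.0242
External SSD (1 TB) €61.32: electronics → 4.5% → €2.7594
Wireless earbuds €203.01: electronics → 4.5% → €9.13545
Tax on electronics: unrounded sum = €24.49665 → €24.50

€24.50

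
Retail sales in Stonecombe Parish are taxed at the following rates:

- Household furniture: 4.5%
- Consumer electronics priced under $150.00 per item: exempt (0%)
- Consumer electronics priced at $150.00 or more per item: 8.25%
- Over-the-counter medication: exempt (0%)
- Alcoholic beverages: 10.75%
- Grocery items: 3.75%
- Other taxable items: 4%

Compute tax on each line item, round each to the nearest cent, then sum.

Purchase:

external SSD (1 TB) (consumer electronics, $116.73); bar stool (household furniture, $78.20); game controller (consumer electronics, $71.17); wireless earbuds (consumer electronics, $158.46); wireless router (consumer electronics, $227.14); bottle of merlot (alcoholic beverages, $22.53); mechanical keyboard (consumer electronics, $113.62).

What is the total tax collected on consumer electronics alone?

$31.81

External SSD (1 TB) $116.73: consumer electronics, under $150.00 → 0% → $0.00
Game controller $71.17: consumer electronics, under $150.00 → 0% → $0.00
Wireless earbuds $158.46: consumer electronics, $150.00 or more → 8.25% → $13.07
Wireless router $227.14: consumer electronics, $150.00 or more → 8.25% → $18.74
Mechanical keyboard $113.62: consumer electronics, under $150.00 → 0% → $0.00
Tax on consumer electronics = $0.00 + $0.00 + $13.07 + $18.74 + $0.00 = $31.81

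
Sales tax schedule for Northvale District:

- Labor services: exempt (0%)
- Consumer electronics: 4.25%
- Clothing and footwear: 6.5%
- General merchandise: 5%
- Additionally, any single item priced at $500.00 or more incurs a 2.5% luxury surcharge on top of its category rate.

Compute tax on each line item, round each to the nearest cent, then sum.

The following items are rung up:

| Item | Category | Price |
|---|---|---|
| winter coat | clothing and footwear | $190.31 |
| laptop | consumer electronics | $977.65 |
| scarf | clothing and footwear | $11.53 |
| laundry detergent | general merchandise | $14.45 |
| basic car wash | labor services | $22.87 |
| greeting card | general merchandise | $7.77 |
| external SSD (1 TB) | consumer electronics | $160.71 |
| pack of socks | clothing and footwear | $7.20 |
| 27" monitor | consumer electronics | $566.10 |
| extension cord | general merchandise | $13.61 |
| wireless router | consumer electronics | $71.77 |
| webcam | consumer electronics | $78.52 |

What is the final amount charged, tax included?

Winter coat $190.31: clothing and footwear → 6.5% → $12.37
Laptop $977.65: consumer electronics → 4.25% + 2.5% surcharge = 6.75% → $65.99
Scarf $11.53: clothing and footwear → 6.5% → $0.75
Laundry detergent $14.45: general merchandise → 5% → $0.72
Basic car wash $22.87: labor services → 0% → $0.00
Greeting card $7.77: general merchandise → 5% → $0.39
External SSD (1 TB) $160.71: consumer electronics → 4.25% → $6.83
Pack of socks $7.20: clothing and footwear → 6.5% → $0.47
27" monitor $566.10: consumer electronics → 4.25% + 2.5% surcharge = 6.75% → $38.21
Extension cord $13.61: general merchandise → 5% → $0.68
Wireless router $71.77: consumer electronics → 4.25% → $3.05
Webcam $78.52: consumer electronics → 4.25% → $3.34
Subtotal = $2122.49; tax = $132.80; total due = $2255.29

$2255.29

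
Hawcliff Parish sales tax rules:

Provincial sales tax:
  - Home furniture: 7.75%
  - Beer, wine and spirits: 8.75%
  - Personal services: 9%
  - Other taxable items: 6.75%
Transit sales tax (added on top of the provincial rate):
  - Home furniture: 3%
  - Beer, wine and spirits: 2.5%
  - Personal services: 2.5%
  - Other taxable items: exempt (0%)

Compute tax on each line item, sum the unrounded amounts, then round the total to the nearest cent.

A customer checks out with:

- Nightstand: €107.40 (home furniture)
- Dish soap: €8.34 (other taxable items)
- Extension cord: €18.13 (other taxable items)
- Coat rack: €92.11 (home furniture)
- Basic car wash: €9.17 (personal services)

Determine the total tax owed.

Nightstand €107.40: home furniture → 7.75% + 3% transit = 10.75% → €11.5455
Dish soap €8.34: other taxable items → 6.75% + 0% transit = 6.75% → €0.56295
Extension cord €18.13: other taxable items → 6.75% + 0% transit = 6.75% → €1.223775
Coat rack €92.11: home furniture → 7.75% + 3% transit = 10.75% → €9.901825
Basic car wash €9.17: personal services → 9% + 2.5% transit = 11.5% → €1.05455
Unrounded tax sum = €24.2886 → €24.29

€24.29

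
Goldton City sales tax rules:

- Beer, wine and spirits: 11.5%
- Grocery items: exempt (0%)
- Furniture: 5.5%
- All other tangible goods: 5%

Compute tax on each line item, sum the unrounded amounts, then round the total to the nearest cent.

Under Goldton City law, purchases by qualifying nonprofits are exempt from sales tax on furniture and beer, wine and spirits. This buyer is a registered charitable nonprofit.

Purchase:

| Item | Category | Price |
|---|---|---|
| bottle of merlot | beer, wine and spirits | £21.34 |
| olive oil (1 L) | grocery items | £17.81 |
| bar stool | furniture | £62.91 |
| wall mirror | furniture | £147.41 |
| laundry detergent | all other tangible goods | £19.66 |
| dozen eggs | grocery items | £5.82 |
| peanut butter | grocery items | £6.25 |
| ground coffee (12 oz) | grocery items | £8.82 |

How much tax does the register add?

Bottle of merlot £21.34: beer, wine and spirits, buyer-exempt → 0% → £0.00
Olive oil (1 L) £17.81: grocery items → 0% → £0.00
Bar stool £62.91: furniture, buyer-exempt → 0% → £0.00
Wall mirror £147.41: furniture, buyer-exempt → 0% → £0.00
Laundry detergent £19.66: all other tangible goods → 5% → £0.983
Dozen eggs £5.82: grocery items → 0% → £0.00
Peanut butter £6.25: grocery items → 0% → £0.00
Ground coffee (12 oz) £8.82: grocery items → 0% → £0.00
Unrounded tax sum = £0.983 → £0.98

£0.98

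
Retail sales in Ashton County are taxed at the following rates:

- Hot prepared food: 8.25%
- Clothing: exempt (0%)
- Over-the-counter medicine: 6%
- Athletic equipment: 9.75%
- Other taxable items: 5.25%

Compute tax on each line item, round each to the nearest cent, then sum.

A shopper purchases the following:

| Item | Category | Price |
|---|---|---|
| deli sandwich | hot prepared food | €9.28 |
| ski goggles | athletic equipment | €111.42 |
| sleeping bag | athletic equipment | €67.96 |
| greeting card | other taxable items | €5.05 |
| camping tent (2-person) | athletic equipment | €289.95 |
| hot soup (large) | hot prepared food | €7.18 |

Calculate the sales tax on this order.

€47.39

Deli sandwich €9.28: hot prepared food → 8.25% → €0.77
Ski goggles €111.42: athletic equipment → 9.75% → €10.86
Sleeping bag €67.96: athletic equipment → 9.75% → €6.63
Greeting card €5.05: other taxable items → 5.25% → €0.27
Camping tent (2-person) €289.95: athletic equipment → 9.75% → €28.27
Hot soup (large) €7.18: hot prepared food → 8.25% → €0.59
Total tax = €0.77 + €10.86 + €6.63 + €0.27 + €28.27 + €0.59 = €47.39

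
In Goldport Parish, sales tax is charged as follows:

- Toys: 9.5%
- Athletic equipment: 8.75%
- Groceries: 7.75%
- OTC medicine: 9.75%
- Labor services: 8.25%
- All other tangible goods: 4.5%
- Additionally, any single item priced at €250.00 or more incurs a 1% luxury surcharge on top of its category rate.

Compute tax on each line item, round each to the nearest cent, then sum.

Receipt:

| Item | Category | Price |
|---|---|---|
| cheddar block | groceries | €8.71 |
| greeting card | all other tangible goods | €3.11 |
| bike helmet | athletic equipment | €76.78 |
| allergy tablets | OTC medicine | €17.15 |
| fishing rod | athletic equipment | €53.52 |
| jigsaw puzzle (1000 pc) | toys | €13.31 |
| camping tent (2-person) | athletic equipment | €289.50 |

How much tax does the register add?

€43.38

Cheddar block €8.71: groceries → 7.75% → €0.68
Greeting card €3.11: all other tangible goods → 4.5% → €0.14
Bike helmet €76.78: athletic equipment → 8.75% → €6.72
Allergy tablets €17.15: OTC medicine → 9.75% → €1.67
Fishing rod €53.52: athletic equipment → 8.75% → €4.68
Jigsaw puzzle (1000 pc) €13.31: toys → 9.5% → €1.26
Camping tent (2-person) €289.50: athletic equipment → 8.75% + 1% surcharge = 9.75% → €28.23
Total tax = €0.68 + €0.14 + €6.72 + €1.67 + €4.68 + €1.26 + €28.23 = €43.38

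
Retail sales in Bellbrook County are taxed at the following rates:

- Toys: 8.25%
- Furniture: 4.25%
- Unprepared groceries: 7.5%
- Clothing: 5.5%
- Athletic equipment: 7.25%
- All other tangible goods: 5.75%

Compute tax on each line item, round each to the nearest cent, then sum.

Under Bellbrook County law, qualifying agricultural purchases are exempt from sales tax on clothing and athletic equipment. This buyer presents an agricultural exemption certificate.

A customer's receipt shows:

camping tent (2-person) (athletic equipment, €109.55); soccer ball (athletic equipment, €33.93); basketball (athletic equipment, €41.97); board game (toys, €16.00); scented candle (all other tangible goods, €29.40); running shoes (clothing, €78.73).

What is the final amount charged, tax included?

€312.59

Camping tent (2-person) €109.55: athletic equipment, buyer-exempt → 0% → €0.00
Soccer ball €33.93: athletic equipment, buyer-exempt → 0% → €0.00
Basketball €41.97: athletic equipment, buyer-exempt → 0% → €0.00
Board game €16.00: toys → 8.25% → €1.32
Scented candle €29.40: all other tangible goods → 5.75% → €1.69
Running shoes €78.73: clothing, buyer-exempt → 0% → €0.00
Subtotal = €309.58; tax = €3.01; total due = €312.59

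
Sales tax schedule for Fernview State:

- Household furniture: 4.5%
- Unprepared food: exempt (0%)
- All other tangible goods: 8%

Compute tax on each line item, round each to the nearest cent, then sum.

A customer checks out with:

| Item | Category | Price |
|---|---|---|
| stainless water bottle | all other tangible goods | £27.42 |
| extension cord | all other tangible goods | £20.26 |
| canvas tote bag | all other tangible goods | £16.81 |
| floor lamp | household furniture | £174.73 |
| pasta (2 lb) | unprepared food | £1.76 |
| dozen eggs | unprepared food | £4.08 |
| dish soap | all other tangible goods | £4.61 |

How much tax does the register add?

£13.38

Stainless water bottle £27.42: all other tangible goods → 8% → £2.19
Extension cord £20.26: all other tangible goods → 8% → £1.62
Canvas tote bag £16.81: all other tangible goods → 8% → £1.34
Floor lamp £174.73: household furniture → 4.5% → £7.86
Pasta (2 lb) £1.76: unprepared food → 0% → £0.00
Dozen eggs £4.08: unprepared food → 0% → £0.00
Dish soap £4.61: all other tangible goods → 8% → £0.37
Total tax = £2.19 + £1.62 + £1.34 + £7.86 + £0.37 = £13.38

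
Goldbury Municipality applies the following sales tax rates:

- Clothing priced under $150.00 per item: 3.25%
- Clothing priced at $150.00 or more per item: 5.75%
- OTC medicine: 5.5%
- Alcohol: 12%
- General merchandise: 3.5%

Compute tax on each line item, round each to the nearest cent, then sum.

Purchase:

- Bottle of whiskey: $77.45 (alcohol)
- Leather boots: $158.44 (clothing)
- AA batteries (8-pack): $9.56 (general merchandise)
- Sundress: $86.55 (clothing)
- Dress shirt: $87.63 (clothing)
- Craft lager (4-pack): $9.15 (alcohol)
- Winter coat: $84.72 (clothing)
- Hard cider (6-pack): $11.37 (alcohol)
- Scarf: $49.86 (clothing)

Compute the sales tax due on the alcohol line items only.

Bottle of whiskey $77.45: alcohol → 12% → $9.29
Craft lager (4-pack) $9.15: alcohol → 12% → $1.10
Hard cider (6-pack) $11.37: alcohol → 12% → $1.36
Tax on alcohol = $9.29 + $1.10 + $1.36 = $11.75

$11.75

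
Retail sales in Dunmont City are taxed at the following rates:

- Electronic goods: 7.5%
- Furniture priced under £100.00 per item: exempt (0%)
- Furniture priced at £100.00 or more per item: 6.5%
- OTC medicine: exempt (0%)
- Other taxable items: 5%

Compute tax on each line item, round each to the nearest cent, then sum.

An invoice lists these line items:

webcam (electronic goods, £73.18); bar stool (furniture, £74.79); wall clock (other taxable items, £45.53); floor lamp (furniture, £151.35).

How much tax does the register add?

£17.61

Webcam £73.18: electronic goods → 7.5% → £5.49
Bar stool £74.79: furniture, under £100.00 → 0% → £0.00
Wall clock £45.53: other taxable items → 5% → £2.28
Floor lamp £151.35: furniture, £100.00 or more → 6.5% → £9.84
Total tax = £5.49 + £2.28 + £9.84 = £17.61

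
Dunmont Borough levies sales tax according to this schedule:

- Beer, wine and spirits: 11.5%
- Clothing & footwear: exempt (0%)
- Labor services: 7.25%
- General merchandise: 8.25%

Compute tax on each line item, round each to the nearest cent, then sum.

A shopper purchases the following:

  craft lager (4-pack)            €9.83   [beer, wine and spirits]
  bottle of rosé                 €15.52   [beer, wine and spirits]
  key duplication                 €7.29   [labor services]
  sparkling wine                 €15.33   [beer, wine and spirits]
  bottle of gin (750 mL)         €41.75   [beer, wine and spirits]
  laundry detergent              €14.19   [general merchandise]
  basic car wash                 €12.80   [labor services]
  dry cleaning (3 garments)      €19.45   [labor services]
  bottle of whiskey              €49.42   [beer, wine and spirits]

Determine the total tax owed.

Craft lager (4-pack) €9.83: beer, wine and spirits → 11.5% → €1.13
Bottle of rosé €15.52: beer, wine and spirits → 11.5% → €1.78
Key duplication €7.29: labor services → 7.25% → €0.53
Sparkling wine €15.33: beer, wine and spirits → 11.5% → €1.76
Bottle of gin (750 mL) €41.75: beer, wine and spirits → 11.5% → €4.80
Laundry detergent €14.19: general merchandise → 8.25% → €1.17
Basic car wash €12.80: labor services → 7.25% → €0.93
Dry cleaning (3 garments) €19.45: labor services → 7.25% → €1.41
Bottle of whiskey €49.42: beer, wine and spirits → 11.5% → €5.68
Total tax = €1.13 + €1.78 + €0.53 + €1.76 + €4.80 + €1.17 + €0.93 + €1.41 + €5.68 = €19.19

€19.19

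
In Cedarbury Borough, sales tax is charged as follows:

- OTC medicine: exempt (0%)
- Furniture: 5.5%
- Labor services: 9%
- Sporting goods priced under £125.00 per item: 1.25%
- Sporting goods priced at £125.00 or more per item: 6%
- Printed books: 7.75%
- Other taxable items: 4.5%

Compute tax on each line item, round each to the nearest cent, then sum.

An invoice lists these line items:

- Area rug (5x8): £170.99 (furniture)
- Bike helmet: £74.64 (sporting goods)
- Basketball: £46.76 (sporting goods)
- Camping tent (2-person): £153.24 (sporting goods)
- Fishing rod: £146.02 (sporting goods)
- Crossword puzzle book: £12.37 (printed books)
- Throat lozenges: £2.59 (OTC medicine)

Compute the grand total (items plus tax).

£636.43

Area rug (5x8) £170.99: furniture → 5.5% → £9.40
Bike helmet £74.64: sporting goods, under £125.00 → 1.25% → £0.93
Basketball £46.76: sporting goods, under £125.00 → 1.25% → £0.58
Camping tent (2-person) £153.24: sporting goods, £125.00 or more → 6% → £9.19
Fishing rod £146.02: sporting goods, £125.00 or more → 6% → £8.76
Crossword puzzle book £12.37: printed books → 7.75% → £0.96
Throat lozenges £2.59: OTC medicine → 0% → £0.00
Subtotal = £606.61; tax = £29.82; total due = £636.43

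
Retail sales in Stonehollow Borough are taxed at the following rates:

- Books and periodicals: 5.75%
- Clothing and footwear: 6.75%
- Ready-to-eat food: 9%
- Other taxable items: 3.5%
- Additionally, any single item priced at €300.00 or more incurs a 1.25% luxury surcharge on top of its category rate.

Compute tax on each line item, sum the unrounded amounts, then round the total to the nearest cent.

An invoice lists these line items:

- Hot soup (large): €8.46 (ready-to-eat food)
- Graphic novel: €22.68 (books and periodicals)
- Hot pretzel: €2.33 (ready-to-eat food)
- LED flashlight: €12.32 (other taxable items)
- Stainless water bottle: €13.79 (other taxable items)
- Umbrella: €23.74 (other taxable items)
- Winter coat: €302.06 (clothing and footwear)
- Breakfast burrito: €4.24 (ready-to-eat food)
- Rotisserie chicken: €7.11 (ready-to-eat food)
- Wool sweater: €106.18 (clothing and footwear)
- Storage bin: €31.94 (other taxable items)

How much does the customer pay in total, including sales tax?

€572.34

Hot soup (large) €8.46: ready-to-eat food → 9% → €0.7614
Graphic novel €22.68: books and periodicals → 5.75% → €1.3041
Hot pretzel €2.33: ready-to-eat food → 9% → €0.2097
LED flashlight €12.32: other taxable items → 3.5% → €0.4312
Stainless water bottle €13.79: other taxable items → 3.5% → €0.48265
Umbrella €23.74: other taxable items → 3.5% → €0.8309
Winter coat €302.06: clothing and footwear → 6.75% + 1.25% surcharge = 8% → €24.1648
Breakfast burrito €4.24: ready-to-eat food → 9% → €0.3816
Rotisserie chicken €7.11: ready-to-eat food → 9% → €0.6399
Wool sweater €106.18: clothing and footwear → 6.75% → €7.16715
Storage bin €31.94: other taxable items → 3.5% → €1.1179
Subtotal = €534.85; unrounded tax = €37.4913 → €37.49; total due = €572.34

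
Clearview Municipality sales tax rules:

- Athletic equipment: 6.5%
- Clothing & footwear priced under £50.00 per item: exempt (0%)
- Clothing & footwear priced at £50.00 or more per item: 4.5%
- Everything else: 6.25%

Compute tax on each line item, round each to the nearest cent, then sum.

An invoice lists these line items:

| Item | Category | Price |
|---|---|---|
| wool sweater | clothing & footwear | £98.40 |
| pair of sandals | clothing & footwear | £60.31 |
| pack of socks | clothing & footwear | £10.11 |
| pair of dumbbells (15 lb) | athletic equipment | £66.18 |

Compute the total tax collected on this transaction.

Wool sweater £98.40: clothing & footwear, £50.00 or more → 4.5% → £4.43
Pair of sandals £60.31: clothing & footwear, £50.00 or more → 4.5% → £2.71
Pack of socks £10.11: clothing & footwear, under £50.00 → 0% → £0.00
Pair of dumbbells (15 lb) £66.18: athletic equipment → 6.5% → £4.30
Total tax = £4.43 + £2.71 + £4.30 = £11.44

£11.44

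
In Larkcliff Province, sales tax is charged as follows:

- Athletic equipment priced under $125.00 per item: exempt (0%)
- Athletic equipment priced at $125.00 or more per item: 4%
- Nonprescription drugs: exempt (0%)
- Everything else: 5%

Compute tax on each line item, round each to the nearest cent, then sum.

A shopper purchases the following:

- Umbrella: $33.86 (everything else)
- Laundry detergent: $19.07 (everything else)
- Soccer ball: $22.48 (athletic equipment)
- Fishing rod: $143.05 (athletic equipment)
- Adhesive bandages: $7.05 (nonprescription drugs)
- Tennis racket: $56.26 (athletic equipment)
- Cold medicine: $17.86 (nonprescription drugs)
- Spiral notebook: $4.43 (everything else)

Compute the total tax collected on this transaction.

Umbrella $33.86: everything else → 5% → $1.69
Laundry detergent $19.07: everything else → 5% → $0.95
Soccer ball $22.48: athletic equipment, under $125.00 → 0% → $0.00
Fishing rod $143.05: athletic equipment, $125.00 or more → 4% → $5.72
Adhesive bandages $7.05: nonprescription drugs → 0% → $0.00
Tennis racket $56.26: athletic equipment, under $125.00 → 0% → $0.00
Cold medicine $17.86: nonprescription drugs → 0% → $0.00
Spiral notebook $4.43: everything else → 5% → $0.22
Total tax = $1.69 + $0.95 + $5.72 + $0.22 = $8.58

$8.58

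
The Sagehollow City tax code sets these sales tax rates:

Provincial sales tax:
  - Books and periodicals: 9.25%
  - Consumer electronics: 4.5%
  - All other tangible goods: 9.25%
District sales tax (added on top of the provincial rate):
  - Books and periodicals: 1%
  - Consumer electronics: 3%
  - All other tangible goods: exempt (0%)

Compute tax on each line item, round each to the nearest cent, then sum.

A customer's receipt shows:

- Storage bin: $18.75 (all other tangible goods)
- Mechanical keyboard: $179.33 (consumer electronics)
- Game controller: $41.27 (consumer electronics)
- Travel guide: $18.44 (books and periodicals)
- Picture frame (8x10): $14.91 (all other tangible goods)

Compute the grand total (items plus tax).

$294.25

Storage bin $18.75: all other tangible goods → 9.25% + 0% district = 9.25% → $1.73
Mechanical keyboard $179.33: consumer electronics → 4.5% + 3% district = 7.5% → $13.45
Game controller $41.27: consumer electronics → 4.5% + 3% district = 7.5% → $3.10
Travel guide $18.44: books and periodicals → 9.25% + 1% district = 10.25% → $1.89
Picture frame (8x10) $14.91: all other tangible goods → 9.25% + 0% district = 9.25% → $1.38
Subtotal = $272.70; tax = $21.55; total due = $294.25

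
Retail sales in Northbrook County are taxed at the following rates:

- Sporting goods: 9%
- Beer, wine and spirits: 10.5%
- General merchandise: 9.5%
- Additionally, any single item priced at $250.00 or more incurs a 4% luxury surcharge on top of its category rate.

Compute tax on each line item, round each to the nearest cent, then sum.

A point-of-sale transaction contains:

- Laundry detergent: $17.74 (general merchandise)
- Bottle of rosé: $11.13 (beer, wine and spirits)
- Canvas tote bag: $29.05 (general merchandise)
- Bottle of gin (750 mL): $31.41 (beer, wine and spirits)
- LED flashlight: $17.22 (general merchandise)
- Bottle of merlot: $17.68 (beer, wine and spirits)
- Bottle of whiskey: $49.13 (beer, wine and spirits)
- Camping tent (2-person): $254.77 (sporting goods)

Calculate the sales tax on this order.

$50.70

Laundry detergent $17.74: general merchandise → 9.5% → $1.69
Bottle of rosé $11.13: beer, wine and spirits → 10.5% → $1.17
Canvas tote bag $29.05: general merchandise → 9.5% → $2.76
Bottle of gin (750 mL) $31.41: beer, wine and spirits → 10.5% → $3.30
LED flashlight $17.22: general merchandise → 9.5% → $1.64
Bottle of merlot $17.68: beer, wine and spirits → 10.5% → $1.86
Bottle of whiskey $49.13: beer, wine and spirits → 10.5% → $5.16
Camping tent (2-person) $254.77: sporting goods → 9% + 4% surcharge = 13% → $33.12
Total tax = $1.69 + $1.17 + $2.76 + $3.30 + $1.64 + $1.86 + $5.16 + $33.12 = $50.70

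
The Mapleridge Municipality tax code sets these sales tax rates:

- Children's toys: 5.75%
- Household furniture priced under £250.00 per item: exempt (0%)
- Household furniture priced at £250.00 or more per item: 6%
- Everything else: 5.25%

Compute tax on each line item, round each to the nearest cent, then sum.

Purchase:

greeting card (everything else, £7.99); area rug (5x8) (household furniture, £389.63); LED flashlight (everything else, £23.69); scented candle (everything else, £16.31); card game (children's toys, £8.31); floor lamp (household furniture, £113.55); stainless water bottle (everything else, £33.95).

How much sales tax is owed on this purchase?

Greeting card £7.99: everything else → 5.25% → £0.42
Area rug (5x8) £389.63: household furniture, £250.00 or more → 6% → £23.38
LED flashlight £23.69: everything else → 5.25% → £1.24
Scented candle £16.31: everything else → 5.25% → £0.86
Card game £8.31: children's toys → 5.75% → £0.48
Floor lamp £113.55: household furniture, under £250.00 → 0% → £0.00
Stainless water bottle £33.95: everything else → 5.25% → £1.78
Total tax = £0.42 + £23.38 + £1.24 + £0.86 + £0.48 + £1.78 = £28.16

£28.16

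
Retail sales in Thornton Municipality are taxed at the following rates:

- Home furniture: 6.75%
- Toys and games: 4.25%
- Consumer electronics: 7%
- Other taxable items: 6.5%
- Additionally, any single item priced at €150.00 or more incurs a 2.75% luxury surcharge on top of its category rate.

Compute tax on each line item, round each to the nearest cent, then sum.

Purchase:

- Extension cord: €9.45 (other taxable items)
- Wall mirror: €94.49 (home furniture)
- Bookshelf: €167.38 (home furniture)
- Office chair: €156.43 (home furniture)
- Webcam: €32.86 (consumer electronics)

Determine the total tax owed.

€40.05

Extension cord €9.45: other taxable items → 6.5% → €0.61
Wall mirror €94.49: home furniture → 6.75% → €6.38
Bookshelf €167.38: home furniture → 6.75% + 2.75% surcharge = 9.5% → €15.90
Office chair €156.43: home furniture → 6.75% + 2.75% surcharge = 9.5% → €14.86
Webcam €32.86: consumer electronics → 7% → €2.30
Total tax = €0.61 + €6.38 + €15.90 + €14.86 + €2.30 = €40.05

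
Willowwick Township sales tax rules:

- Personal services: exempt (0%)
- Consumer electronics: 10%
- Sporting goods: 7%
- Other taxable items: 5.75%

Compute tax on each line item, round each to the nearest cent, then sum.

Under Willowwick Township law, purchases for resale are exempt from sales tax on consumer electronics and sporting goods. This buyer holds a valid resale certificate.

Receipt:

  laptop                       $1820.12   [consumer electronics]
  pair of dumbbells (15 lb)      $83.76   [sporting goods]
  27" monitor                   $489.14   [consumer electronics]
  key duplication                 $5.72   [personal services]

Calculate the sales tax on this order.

Laptop $1820.12: consumer electronics, buyer-exempt → 0% → $0.00
Pair of dumbbells (15 lb) $83.76: sporting goods, buyer-exempt → 0% → $0.00
27" monitor $489.14: consumer electronics, buyer-exempt → 0% → $0.00
Key duplication $5.72: personal services → 0% → $0.00
Total tax = $0.00

$0.00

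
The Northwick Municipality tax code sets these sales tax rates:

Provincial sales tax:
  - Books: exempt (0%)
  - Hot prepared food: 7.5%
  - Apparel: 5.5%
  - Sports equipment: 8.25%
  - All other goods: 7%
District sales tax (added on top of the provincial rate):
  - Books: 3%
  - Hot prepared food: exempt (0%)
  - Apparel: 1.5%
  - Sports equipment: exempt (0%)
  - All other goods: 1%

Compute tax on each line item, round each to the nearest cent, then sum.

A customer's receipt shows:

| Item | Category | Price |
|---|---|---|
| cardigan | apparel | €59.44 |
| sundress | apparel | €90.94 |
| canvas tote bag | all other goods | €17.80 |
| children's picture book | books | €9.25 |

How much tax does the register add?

€12.23

Cardigan €59.44: apparel → 5.5% + 1.5% district = 7% → €4.16
Sundress €90.94: apparel → 5.5% + 1.5% district = 7% → €6.37
Canvas tote bag €17.80: all other goods → 7% + 1% district = 8% → €1.42
Children's picture book €9.25: books → 0% + 3% district = 3% → €0.28
Total tax = €4.16 + €6.37 + €1.42 + €0.28 = €12.23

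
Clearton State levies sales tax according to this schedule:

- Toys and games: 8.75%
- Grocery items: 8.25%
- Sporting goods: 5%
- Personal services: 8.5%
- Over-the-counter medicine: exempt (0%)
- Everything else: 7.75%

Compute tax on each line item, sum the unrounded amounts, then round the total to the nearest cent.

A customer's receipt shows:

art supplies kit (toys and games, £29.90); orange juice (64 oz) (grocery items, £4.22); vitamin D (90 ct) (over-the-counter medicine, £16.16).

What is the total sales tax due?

Art supplies kit £29.90: toys and games → 8.75% → £2.61625
Orange juice (64 oz) £4.22: grocery items → 8.25% → £0.34815
Vitamin D (90 ct) £16.16: over-the-counter medicine → 0% → £0.00
Unrounded tax sum = £2.9644 → £2.96

£2.96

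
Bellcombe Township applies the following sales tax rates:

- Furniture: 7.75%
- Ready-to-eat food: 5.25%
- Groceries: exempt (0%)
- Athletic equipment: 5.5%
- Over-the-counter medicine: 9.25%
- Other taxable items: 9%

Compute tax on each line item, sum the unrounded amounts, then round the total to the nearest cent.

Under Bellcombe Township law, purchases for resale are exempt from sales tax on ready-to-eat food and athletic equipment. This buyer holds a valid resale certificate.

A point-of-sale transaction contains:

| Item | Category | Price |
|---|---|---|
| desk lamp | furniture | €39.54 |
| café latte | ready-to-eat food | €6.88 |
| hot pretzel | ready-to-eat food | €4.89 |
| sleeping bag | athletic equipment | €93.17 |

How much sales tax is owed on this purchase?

€3.06

Desk lamp €39.54: furniture → 7.75% → €3.06435
Café latte €6.88: ready-to-eat food, buyer-exempt → 0% → €0.00
Hot pretzel €4.89: ready-to-eat food, buyer-exempt → 0% → €0.00
Sleeping bag €93.17: athletic equipment, buyer-exempt → 0% → €0.00
Unrounded tax sum = €3.06435 → €3.06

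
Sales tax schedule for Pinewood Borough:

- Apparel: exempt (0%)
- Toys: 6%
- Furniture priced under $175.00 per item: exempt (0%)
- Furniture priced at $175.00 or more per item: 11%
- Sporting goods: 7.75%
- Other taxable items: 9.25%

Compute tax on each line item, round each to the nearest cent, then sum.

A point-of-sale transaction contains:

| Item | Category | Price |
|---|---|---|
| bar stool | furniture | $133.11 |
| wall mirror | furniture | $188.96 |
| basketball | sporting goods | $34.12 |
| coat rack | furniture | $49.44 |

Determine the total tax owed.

Bar stool $133.11: furniture, under $175.00 → 0% → $0.00
Wall mirror $188.96: furniture, $175.00 or more → 11% → $20.79
Basketball $34.12: sporting goods → 7.75% → $2.64
Coat rack $49.44: furniture, under $175.00 → 0% → $0.00
Total tax = $20.79 + $2.64 = $23.43

$23.43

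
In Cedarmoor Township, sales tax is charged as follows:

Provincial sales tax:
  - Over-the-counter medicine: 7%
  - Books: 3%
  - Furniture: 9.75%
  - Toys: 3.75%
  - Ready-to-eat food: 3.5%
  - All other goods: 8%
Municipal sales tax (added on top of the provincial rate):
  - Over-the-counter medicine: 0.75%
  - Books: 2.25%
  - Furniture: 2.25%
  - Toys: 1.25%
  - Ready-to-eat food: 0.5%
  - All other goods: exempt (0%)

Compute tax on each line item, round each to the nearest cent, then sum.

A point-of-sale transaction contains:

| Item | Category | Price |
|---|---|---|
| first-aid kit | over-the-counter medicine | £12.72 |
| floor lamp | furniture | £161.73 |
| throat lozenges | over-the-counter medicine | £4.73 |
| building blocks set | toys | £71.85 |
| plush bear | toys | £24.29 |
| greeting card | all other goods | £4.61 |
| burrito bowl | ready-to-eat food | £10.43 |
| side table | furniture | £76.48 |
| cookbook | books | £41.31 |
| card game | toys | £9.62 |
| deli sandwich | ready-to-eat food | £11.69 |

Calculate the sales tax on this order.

£38.66

First-aid kit £12.72: over-the-counter medicine → 7% + 0.75% municipal = 7.75% → £0.99
Floor lamp £161.73: furniture → 9.75% + 2.25% municipal = 12% → £19.41
Throat lozenges £4.73: over-the-counter medicine → 7% + 0.75% municipal = 7.75% → £0.37
Building blocks set £71.85: toys → 3.75% + 1.25% municipal = 5% → £3.59
Plush bear £24.29: toys → 3.75% + 1.25% municipal = 5% → £1.21
Greeting card £4.61: all other goods → 8% + 0% municipal = 8% → £0.37
Burrito bowl £10.43: ready-to-eat food → 3.5% + 0.5% municipal = 4% → £0.42
Side table £76.48: furniture → 9.75% + 2.25% municipal = 12% → £9.18
Cookbook £41.31: books → 3% + 2.25% municipal = 5.25% → £2.17
Card game £9.62: toys → 3.75% + 1.25% municipal = 5% → £0.48
Deli sandwich £11.69: ready-to-eat food → 3.5% + 0.5% municipal = 4% → £0.47
Total tax = £0.99 + £19.41 + £0.37 + £3.59 + £1.21 + £0.37 + £0.42 + £9.18 + £2.17 + £0.48 + £0.47 = £38.66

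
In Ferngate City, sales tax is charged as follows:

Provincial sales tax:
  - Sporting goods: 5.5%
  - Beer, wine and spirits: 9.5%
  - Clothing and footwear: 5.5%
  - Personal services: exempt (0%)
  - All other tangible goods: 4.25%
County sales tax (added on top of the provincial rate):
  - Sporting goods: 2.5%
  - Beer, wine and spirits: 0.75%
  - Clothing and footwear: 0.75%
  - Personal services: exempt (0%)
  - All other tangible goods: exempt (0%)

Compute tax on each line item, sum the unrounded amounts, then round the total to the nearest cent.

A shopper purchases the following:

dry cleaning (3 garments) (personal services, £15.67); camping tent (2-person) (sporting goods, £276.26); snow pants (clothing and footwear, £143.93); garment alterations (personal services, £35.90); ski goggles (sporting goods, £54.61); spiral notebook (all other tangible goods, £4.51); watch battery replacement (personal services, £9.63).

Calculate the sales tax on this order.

Dry cleaning (3 garments) £15.67: personal services → 0% + 0% county = 0% → £0.00
Camping tent (2-person) £276.26: sporting goods → 5.5% + 2.5% county = 8% → £22.1008
Snow pants £143.93: clothing and footwear → 5.5% + 0.75% county = 6.25% → £8.995625
Garment alterations £35.90: personal services → 0% + 0% county = 0% → £0.00
Ski goggles £54.61: sporting goods → 5.5% + 2.5% county = 8% → £4.3688
Spiral notebook £4.51: all other tangible goods → 4.25% + 0% county = 4.25% → £0.191675
Watch battery replacement £9.63: personal services → 0% + 0% county = 0% → £0.00
Unrounded tax sum = £35.6569 → £35.66

£35.66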